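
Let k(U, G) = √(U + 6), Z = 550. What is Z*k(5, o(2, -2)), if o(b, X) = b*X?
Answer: 550*√11 ≈ 1824.1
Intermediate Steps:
o(b, X) = X*b
k(U, G) = √(6 + U)
Z*k(5, o(2, -2)) = 550*√(6 + 5) = 550*√11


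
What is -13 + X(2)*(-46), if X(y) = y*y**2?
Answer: -381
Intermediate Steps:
X(y) = y**3
-13 + X(2)*(-46) = -13 + 2**3*(-46) = -13 + 8*(-46) = -13 - 368 = -381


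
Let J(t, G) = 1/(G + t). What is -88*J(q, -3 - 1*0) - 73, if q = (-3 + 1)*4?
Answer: -65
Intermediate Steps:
q = -8 (q = -2*4 = -8)
-88*J(q, -3 - 1*0) - 73 = -88/((-3 - 1*0) - 8) - 73 = -88/((-3 + 0) - 8) - 73 = -88/(-3 - 8) - 73 = -88/(-11) - 73 = -88*(-1/11) - 73 = 8 - 73 = -65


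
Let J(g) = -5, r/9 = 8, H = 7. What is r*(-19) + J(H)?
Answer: -1373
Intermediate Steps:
r = 72 (r = 9*8 = 72)
r*(-19) + J(H) = 72*(-19) - 5 = -1368 - 5 = -1373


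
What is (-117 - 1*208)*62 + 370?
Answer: -19780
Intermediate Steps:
(-117 - 1*208)*62 + 370 = (-117 - 208)*62 + 370 = -325*62 + 370 = -20150 + 370 = -19780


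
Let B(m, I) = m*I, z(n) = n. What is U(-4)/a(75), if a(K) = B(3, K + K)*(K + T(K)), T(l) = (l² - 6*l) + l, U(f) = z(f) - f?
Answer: 0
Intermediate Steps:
U(f) = 0 (U(f) = f - f = 0)
B(m, I) = I*m
T(l) = l² - 5*l
a(K) = 6*K*(K + K*(-5 + K)) (a(K) = ((K + K)*3)*(K + K*(-5 + K)) = ((2*K)*3)*(K + K*(-5 + K)) = (6*K)*(K + K*(-5 + K)) = 6*K*(K + K*(-5 + K)))
U(-4)/a(75) = 0/((6*75²*(-4 + 75))) = 0/((6*5625*71)) = 0/2396250 = 0*(1/2396250) = 0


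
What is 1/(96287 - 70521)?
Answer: 1/25766 ≈ 3.8811e-5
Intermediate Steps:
1/(96287 - 70521) = 1/25766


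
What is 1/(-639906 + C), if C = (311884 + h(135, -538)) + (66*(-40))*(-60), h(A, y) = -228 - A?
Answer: -1/169985 ≈ -5.8829e-6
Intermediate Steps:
C = 469921 (C = (311884 + (-228 - 1*135)) + (66*(-40))*(-60) = (311884 + (-228 - 135)) - 2640*(-60) = (311884 - 363) + 158400 = 311521 + 158400 = 469921)
1/(-639906 + C) = 1/(-639906 + 469921) = 1/(-169985) = -1/169985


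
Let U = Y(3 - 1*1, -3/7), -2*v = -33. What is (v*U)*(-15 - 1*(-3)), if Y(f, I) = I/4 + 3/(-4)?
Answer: 1188/7 ≈ 169.71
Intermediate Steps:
Y(f, I) = -3/4 + I/4 (Y(f, I) = I*(1/4) + 3*(-1/4) = I/4 - 3/4 = -3/4 + I/4)
v = 33/2 (v = -1/2*(-33) = 33/2 ≈ 16.500)
U = -6/7 (U = -3/4 + (-3/7)/4 = -3/4 + (-3*1/7)/4 = -3/4 + (1/4)*(-3/7) = -3/4 - 3/28 = -6/7 ≈ -0.85714)
(v*U)*(-15 - 1*(-3)) = ((33/2)*(-6/7))*(-15 - 1*(-3)) = -99*(-15 + 3)/7 = -99/7*(-12) = 1188/7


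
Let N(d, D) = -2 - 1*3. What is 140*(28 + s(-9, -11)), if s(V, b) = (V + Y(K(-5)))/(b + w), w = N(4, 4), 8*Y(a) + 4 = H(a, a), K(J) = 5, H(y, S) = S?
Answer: 127925/32 ≈ 3997.7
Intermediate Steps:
N(d, D) = -5 (N(d, D) = -2 - 3 = -5)
Y(a) = -½ + a/8
w = -5
s(V, b) = (⅛ + V)/(-5 + b) (s(V, b) = (V + (-½ + (⅛)*5))/(b - 5) = (V + (-½ + 5/8))/(-5 + b) = (V + ⅛)/(-5 + b) = (⅛ + V)/(-5 + b))
140*(28 + s(-9, -11)) = 140*(28 + (⅛ - 9)/(-5 - 11)) = 140*(28 - 71/8/(-16)) = 140*(28 - 1/16*(-71/8)) = 140*(28 + 71/128) = 140*(3655/128) = 127925/32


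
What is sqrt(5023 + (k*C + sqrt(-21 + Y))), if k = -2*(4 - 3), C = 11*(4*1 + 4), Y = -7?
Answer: sqrt(4847 + 2*I*sqrt(7)) ≈ 69.62 + 0.038*I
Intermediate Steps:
C = 88 (C = 11*(4 + 4) = 11*8 = 88)
k = -2 (k = -2*1 = -2)
sqrt(5023 + (k*C + sqrt(-21 + Y))) = sqrt(5023 + (-2*88 + sqrt(-21 - 7))) = sqrt(5023 + (-176 + sqrt(-28))) = sqrt(5023 + (-176 + 2*I*sqrt(7))) = sqrt(4847 + 2*I*sqrt(7))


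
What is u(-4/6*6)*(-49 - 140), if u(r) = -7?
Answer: 1323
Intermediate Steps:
u(-4/6*6)*(-49 - 140) = -7*(-49 - 140) = -7*(-189) = 1323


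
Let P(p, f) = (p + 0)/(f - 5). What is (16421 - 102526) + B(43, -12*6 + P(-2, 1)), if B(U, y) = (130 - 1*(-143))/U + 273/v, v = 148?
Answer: -547920077/6364 ≈ -86097.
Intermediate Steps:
P(p, f) = p/(-5 + f)
B(U, y) = 273/148 + 273/U (B(U, y) = (130 - 1*(-143))/U + 273/148 = (130 + 143)/U + 273*(1/148) = 273/U + 273/148 = 273/148 + 273/U)
(16421 - 102526) + B(43, -12*6 + P(-2, 1)) = (16421 - 102526) + (273/148 + 273/43) = -86105 + (273/148 + 273*(1/43)) = -86105 + (273/148 + 273/43) = -86105 + 52143/6364 = -547920077/6364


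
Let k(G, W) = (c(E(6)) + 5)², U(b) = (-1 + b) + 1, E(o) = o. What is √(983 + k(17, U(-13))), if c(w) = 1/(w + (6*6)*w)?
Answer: √49680493/222 ≈ 31.750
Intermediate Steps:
U(b) = b
c(w) = 1/(37*w) (c(w) = 1/(w + 36*w) = 1/(37*w))
k(G, W) = 1234321/49284 (k(G, W) = ((1/37)/6 + 5)² = ((1/37)*(⅙) + 5)² = (1/222 + 5)² = (1111/222)² = 1234321/49284)
√(983 + k(17, U(-13))) = √(983 + 1234321/49284) = √(49680493/49284) = √49680493/222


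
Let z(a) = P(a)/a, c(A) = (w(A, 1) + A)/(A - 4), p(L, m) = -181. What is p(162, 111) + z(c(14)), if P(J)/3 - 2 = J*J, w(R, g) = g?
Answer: -345/2 ≈ -172.50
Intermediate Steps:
P(J) = 6 + 3*J**2 (P(J) = 6 + 3*(J*J) = 6 + 3*J**2)
c(A) = (1 + A)/(-4 + A) (c(A) = (1 + A)/(A - 4) = (1 + A)/(-4 + A))
z(a) = (6 + 3*a**2)/a
p(162, 111) + z(c(14)) = -181 + (3*((1 + 14)/(-4 + 14)) + 6/(((1 + 14)/(-4 + 14)))) = -181 + (3*(15/10) + 6/((15/10))) = -181 + (3*((1/10)*15) + 6/(((1/10)*15))) = -181 + (3*(3/2) + 6/(3/2)) = -181 + (9/2 + 6*(2/3)) = -181 + (9/2 + 4) = -181 + 17/2 = -345/2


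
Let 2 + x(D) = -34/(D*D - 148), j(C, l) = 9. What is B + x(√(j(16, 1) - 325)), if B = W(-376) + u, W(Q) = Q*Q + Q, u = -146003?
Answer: -1161143/232 ≈ -5004.9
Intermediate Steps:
W(Q) = Q + Q² (W(Q) = Q² + Q = Q + Q²)
x(D) = -2 - 34/(-148 + D²) (x(D) = -2 - 34/(D*D - 148) = -2 - 34/(D² - 148) = -2 - 34/(-148 + D²))
B = -5003 (B = -376*(1 - 376) - 146003 = -376*(-375) - 146003 = 141000 - 146003 = -5003)
B + x(√(j(16, 1) - 325)) = -5003 + 2*(131 - (√(9 - 325))²)/(-148 + (√(9 - 325))²) = -5003 + 2*(131 - (√(-316))²)/(-148 + (√(-316))²) = -5003 + 2*(131 - (2*I*√79)²)/(-148 + (2*I*√79)²) = -5003 + 2*(131 - 1*(-316))/(-148 - 316) = -5003 + 2*(131 + 316)/(-464) = -5003 + 2*(-1/464)*447 = -5003 - 447/232 = -1161143/232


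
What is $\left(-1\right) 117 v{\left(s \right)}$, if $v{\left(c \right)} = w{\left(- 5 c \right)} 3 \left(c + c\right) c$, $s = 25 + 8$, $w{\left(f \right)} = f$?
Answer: $126138870$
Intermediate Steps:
$s = 33$
$v{\left(c \right)} = - 30 c^{3}$ ($v{\left(c \right)} = - 5 c 3 \left(c + c\right) c = - 5 c 3 \cdot 2 c c = - 5 c 6 c c = - 30 c^{2} c = - 30 c^{3}$)
$\left(-1\right) 117 v{\left(s \right)} = \left(-1\right) 117 \left(- 30 \cdot 33^{3}\right) = - 117 \left(\left(-30\right) 35937\right) = \left(-117\right) \left(-1078110\right) = 126138870$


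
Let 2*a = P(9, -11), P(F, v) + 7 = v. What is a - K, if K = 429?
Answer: -438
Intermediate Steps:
P(F, v) = -7 + v
a = -9 (a = (-7 - 11)/2 = (½)*(-18) = -9)
a - K = -9 - 1*429 = -9 - 429 = -438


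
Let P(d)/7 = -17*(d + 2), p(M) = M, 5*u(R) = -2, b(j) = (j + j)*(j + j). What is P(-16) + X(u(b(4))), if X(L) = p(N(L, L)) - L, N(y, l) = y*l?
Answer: 41664/25 ≈ 1666.6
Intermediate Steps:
b(j) = 4*j**2 (b(j) = (2*j)*(2*j) = 4*j**2)
N(y, l) = l*y
u(R) = -2/5 (u(R) = (1/5)*(-2) = -2/5)
P(d) = -238 - 119*d (P(d) = 7*(-17*(d + 2)) = 7*(-17*(2 + d)) = 7*(-34 - 17*d) = -238 - 119*d)
X(L) = L**2 - L (X(L) = L*L - L = L**2 - L)
P(-16) + X(u(b(4))) = (-238 - 119*(-16)) - 2*(-1 - 2/5)/5 = (-238 + 1904) - 2/5*(-7/5) = 1666 + 14/25 = 41664/25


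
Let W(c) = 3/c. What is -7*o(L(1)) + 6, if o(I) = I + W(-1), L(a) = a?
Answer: 20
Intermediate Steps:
o(I) = -3 + I (o(I) = I + 3/(-1) = I + 3*(-1) = I - 3 = -3 + I)
-7*o(L(1)) + 6 = -7*(-3 + 1) + 6 = -7*(-2) + 6 = 14 + 6 = 20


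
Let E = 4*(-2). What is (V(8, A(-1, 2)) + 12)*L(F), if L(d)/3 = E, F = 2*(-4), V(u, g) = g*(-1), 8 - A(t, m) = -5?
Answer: 24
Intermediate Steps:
A(t, m) = 13 (A(t, m) = 8 - 1*(-5) = 8 + 5 = 13)
V(u, g) = -g
F = -8
E = -8
L(d) = -24 (L(d) = 3*(-8) = -24)
(V(8, A(-1, 2)) + 12)*L(F) = (-1*13 + 12)*(-24) = (-13 + 12)*(-24) = -1*(-24) = 24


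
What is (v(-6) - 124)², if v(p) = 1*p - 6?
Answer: 18496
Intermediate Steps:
v(p) = -6 + p (v(p) = p - 6 = -6 + p)
(v(-6) - 124)² = ((-6 - 6) - 124)² = (-12 - 124)² = (-136)² = 18496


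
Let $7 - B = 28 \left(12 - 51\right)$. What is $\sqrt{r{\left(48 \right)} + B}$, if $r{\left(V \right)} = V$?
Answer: $\sqrt{1147} \approx 33.867$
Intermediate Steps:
$B = 1099$ ($B = 7 - 28 \left(12 - 51\right) = 7 - 28 \left(-39\right) = 7 - -1092 = 7 + 1092 = 1099$)
$\sqrt{r{\left(48 \right)} + B} = \sqrt{48 + 1099} = \sqrt{1147}$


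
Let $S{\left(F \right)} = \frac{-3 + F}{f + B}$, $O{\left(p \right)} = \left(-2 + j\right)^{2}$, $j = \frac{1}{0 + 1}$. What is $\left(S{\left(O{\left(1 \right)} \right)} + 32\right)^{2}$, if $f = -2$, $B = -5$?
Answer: $\frac{51076}{49} \approx 1042.4$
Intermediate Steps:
$j = 1$ ($j = 1^{-1} = 1$)
$O{\left(p \right)} = 1$ ($O{\left(p \right)} = \left(-2 + 1\right)^{2} = \left(-1\right)^{2} = 1$)
$S{\left(F \right)} = \frac{3}{7} - \frac{F}{7}$ ($S{\left(F \right)} = \frac{-3 + F}{-2 - 5} = \frac{-3 + F}{-7} = \left(-3 + F\right) \left(- \frac{1}{7}\right) = \frac{3}{7} - \frac{F}{7}$)
$\left(S{\left(O{\left(1 \right)} \right)} + 32\right)^{2} = \left(\left(\frac{3}{7} - \frac{1}{7}\right) + 32\right)^{2} = \left(\frac{2}{7} + 32\right)^{2} = \left(\frac{226}{7}\right)^{2} = \frac{51076}{49}$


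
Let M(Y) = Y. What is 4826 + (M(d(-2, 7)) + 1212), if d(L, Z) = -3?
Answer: 6035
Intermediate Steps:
4826 + (M(d(-2, 7)) + 1212) = 4826 + (-3 + 1212) = 4826 + 1209 = 6035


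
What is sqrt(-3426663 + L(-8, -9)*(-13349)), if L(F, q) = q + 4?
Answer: I*sqrt(3359918) ≈ 1833.0*I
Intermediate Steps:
L(F, q) = 4 + q
sqrt(-3426663 + L(-8, -9)*(-13349)) = sqrt(-3426663 + (4 - 9)*(-13349)) = sqrt(-3426663 - 5*(-13349)) = sqrt(-3426663 + 66745) = sqrt(-3359918) = I*sqrt(3359918)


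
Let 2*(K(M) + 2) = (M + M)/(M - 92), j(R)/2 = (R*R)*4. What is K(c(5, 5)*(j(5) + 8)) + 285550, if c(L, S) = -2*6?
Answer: 184750180/647 ≈ 2.8555e+5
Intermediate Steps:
j(R) = 8*R² (j(R) = 2*((R*R)*4) = 2*(R²*4) = 2*(4*R²) = 8*R²)
c(L, S) = -12 (c(L, S) = -2*6 = -12)
K(M) = -2 + M/(-92 + M) (K(M) = -2 + ((M + M)/(M - 92))/2 = -2 + ((2*M)/(-92 + M))/2 = -2 + (2*M/(-92 + M))/2 = -2 + M/(-92 + M))
K(c(5, 5)*(j(5) + 8)) + 285550 = (184 - (-12)*(8*5² + 8))/(-92 - 12*(8*5² + 8)) + 285550 = (184 - (-12)*(8*25 + 8))/(-92 - 12*(8*25 + 8)) + 285550 = (184 - (-12)*(200 + 8))/(-92 - 12*(200 + 8)) + 285550 = (184 - (-12)*208)/(-92 - 12*208) + 285550 = (184 - 1*(-2496))/(-92 - 2496) + 285550 = (184 + 2496)/(-2588) + 285550 = -1/2588*2680 + 285550 = -670/647 + 285550 = 184750180/647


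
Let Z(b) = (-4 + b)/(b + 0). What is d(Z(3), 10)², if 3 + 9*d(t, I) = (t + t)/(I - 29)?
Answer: 28561/263169 ≈ 0.10853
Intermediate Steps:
Z(b) = (-4 + b)/b
d(t, I) = -⅓ + 2*t/(9*(-29 + I)) (d(t, I) = -⅓ + ((t + t)/(I - 29))/9 = -⅓ + ((2*t)/(-29 + I))/9 = -⅓ + (2*t/(-29 + I))/9 = -⅓ + 2*t/(9*(-29 + I)))
d(Z(3), 10)² = ((87 - 3*10 + 2*((-4 + 3)/3))/(9*(-29 + 10)))² = ((⅑)*(87 - 30 + 2*((⅓)*(-1)))/(-19))² = ((⅑)*(-1/19)*(87 - 30 + 2*(-⅓)))² = ((⅑)*(-1/19)*(87 - 30 - ⅔))² = ((⅑)*(-1/19)*(169/3))² = (-169/513)² = 28561/263169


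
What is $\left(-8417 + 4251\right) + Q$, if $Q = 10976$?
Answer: $6810$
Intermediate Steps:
$\left(-8417 + 4251\right) + Q = \left(-8417 + 4251\right) + 10976 = -4166 + 10976 = 6810$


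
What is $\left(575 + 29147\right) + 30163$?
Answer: $59885$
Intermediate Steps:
$\left(575 + 29147\right) + 30163 = 29722 + 30163 = 59885$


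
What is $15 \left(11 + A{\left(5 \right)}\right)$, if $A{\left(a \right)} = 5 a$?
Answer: $540$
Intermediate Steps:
$15 \left(11 + A{\left(5 \right)}\right) = 15 \left(11 + 5 \cdot 5\right) = 15 \left(11 + 25\right) = 15 \cdot 36 = 540$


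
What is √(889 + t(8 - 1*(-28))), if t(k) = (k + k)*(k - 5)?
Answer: √3121 ≈ 55.866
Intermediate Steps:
t(k) = 2*k*(-5 + k) (t(k) = (2*k)*(-5 + k) = 2*k*(-5 + k))
√(889 + t(8 - 1*(-28))) = √(889 + 2*(8 - 1*(-28))*(-5 + (8 - 1*(-28)))) = √(889 + 2*(8 + 28)*(-5 + (8 + 28))) = √(889 + 2*36*(-5 + 36)) = √(889 + 2*36*31) = √(889 + 2232) = √3121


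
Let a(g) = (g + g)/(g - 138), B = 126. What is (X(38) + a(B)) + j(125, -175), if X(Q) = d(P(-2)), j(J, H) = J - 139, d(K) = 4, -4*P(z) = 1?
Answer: -31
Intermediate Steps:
P(z) = -¼ (P(z) = -¼*1 = -¼)
j(J, H) = -139 + J
X(Q) = 4
a(g) = 2*g/(-138 + g) (a(g) = (2*g)/(-138 + g) = 2*g/(-138 + g))
(X(38) + a(B)) + j(125, -175) = (4 + 2*126/(-138 + 126)) + (-139 + 125) = (4 + 2*126/(-12)) - 14 = (4 + 2*126*(-1/12)) - 14 = (4 - 21) - 14 = -17 - 14 = -31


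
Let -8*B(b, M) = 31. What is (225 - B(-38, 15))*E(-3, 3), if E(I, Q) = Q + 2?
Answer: 9155/8 ≈ 1144.4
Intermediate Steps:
E(I, Q) = 2 + Q
B(b, M) = -31/8 (B(b, M) = -1/8*31 = -31/8)
(225 - B(-38, 15))*E(-3, 3) = (225 - 1*(-31/8))*(2 + 3) = (225 + 31/8)*5 = (1831/8)*5 = 9155/8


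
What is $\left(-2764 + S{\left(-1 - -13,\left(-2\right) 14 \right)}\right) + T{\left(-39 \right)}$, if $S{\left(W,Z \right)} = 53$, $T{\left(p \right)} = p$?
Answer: $-2750$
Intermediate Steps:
$\left(-2764 + S{\left(-1 - -13,\left(-2\right) 14 \right)}\right) + T{\left(-39 \right)} = \left(-2764 + 53\right) - 39 = -2711 - 39 = -2750$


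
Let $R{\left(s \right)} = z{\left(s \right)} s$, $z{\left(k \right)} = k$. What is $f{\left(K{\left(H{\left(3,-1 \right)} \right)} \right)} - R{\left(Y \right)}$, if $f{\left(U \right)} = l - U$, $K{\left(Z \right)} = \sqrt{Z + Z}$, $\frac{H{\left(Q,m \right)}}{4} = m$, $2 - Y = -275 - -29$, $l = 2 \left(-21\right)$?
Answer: $-61546 - 2 i \sqrt{2} \approx -61546.0 - 2.8284 i$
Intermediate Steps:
$l = -42$
$Y = 248$ ($Y = 2 - \left(-275 - -29\right) = 2 - \left(-275 + 29\right) = 2 - -246 = 2 + 246 = 248$)
$H{\left(Q,m \right)} = 4 m$
$R{\left(s \right)} = s^{2}$ ($R{\left(s \right)} = s s = s^{2}$)
$K{\left(Z \right)} = \sqrt{2} \sqrt{Z}$ ($K{\left(Z \right)} = \sqrt{2 Z} = \sqrt{2} \sqrt{Z}$)
$f{\left(U \right)} = -42 - U$
$f{\left(K{\left(H{\left(3,-1 \right)} \right)} \right)} - R{\left(Y \right)} = \left(-42 - \sqrt{2} \sqrt{4 \left(-1\right)}\right) - 248^{2} = \left(-42 - \sqrt{2} \sqrt{-4}\right) - 61504 = \left(-42 - \sqrt{2} \cdot 2 i\right) - 61504 = \left(-42 - 2 i \sqrt{2}\right) - 61504 = -61546 - 2 i \sqrt{2}$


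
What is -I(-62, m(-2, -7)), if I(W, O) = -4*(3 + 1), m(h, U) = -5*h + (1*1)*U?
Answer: 16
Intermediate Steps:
m(h, U) = U - 5*h (m(h, U) = -5*h + 1*U = -5*h + U = U - 5*h)
I(W, O) = -16 (I(W, O) = -4*4 = -16)
-I(-62, m(-2, -7)) = -1*(-16) = 16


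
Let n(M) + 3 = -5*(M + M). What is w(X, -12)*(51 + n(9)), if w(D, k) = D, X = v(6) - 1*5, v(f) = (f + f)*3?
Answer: -1302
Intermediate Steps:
v(f) = 6*f (v(f) = (2*f)*3 = 6*f)
X = 31 (X = 6*6 - 1*5 = 36 - 5 = 31)
n(M) = -3 - 10*M (n(M) = -3 - 5*(M + M) = -3 - 10*M)
w(X, -12)*(51 + n(9)) = 31*(51 + (-3 - 10*9)) = 31*(51 + (-3 - 90)) = 31*(51 - 93) = 31*(-42) = -1302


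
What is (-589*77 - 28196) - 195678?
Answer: -269227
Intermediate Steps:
(-589*77 - 28196) - 195678 = (-45353 - 28196) - 195678 = -73549 - 195678 = -269227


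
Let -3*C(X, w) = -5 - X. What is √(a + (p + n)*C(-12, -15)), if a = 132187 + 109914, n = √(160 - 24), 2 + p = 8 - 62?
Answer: √(2180085 - 42*√34)/3 ≈ 492.14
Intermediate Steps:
C(X, w) = 5/3 + X/3 (C(X, w) = -(-5 - X)/3 = 5/3 + X/3)
p = -56 (p = -2 + (8 - 62) = -2 - 54 = -56)
n = 2*√34 (n = √136 = 2*√34 ≈ 11.662)
a = 242101
√(a + (p + n)*C(-12, -15)) = √(242101 + (-56 + 2*√34)*(5/3 + (⅓)*(-12))) = √(242101 + (-56 + 2*√34)*(5/3 - 4)) = √(242101 + (-56 + 2*√34)*(-7/3)) = √(242101 + (392/3 - 14*√34/3)) = √(726695/3 - 14*√34/3)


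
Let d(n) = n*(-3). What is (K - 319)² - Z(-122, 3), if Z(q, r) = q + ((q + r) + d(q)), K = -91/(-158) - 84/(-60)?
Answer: 62646689101/624100 ≈ 1.0038e+5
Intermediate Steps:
K = 1561/790 (K = -91*(-1/158) - 84*(-1/60) = 91/158 + 7/5 = 1561/790 ≈ 1.9759)
d(n) = -3*n
Z(q, r) = r - q (Z(q, r) = q + ((q + r) - 3*q) = q + (r - 2*q) = r - q)
(K - 319)² - Z(-122, 3) = (1561/790 - 319)² - (3 - 1*(-122)) = (-250449/790)² - (3 + 122) = 62724701601/624100 - 1*125 = 62724701601/624100 - 125 = 62646689101/624100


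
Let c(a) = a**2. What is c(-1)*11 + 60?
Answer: 71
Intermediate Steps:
c(-1)*11 + 60 = (-1)**2*11 + 60 = 1*11 + 60 = 11 + 60 = 71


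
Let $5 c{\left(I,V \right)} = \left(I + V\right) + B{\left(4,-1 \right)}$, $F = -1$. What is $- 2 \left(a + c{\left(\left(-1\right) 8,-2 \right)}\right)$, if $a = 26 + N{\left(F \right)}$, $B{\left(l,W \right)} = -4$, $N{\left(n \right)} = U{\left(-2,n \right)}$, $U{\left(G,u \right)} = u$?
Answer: $- \frac{222}{5} \approx -44.4$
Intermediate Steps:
$N{\left(n \right)} = n$
$c{\left(I,V \right)} = - \frac{4}{5} + \frac{I}{5} + \frac{V}{5}$ ($c{\left(I,V \right)} = \frac{\left(I + V\right) - 4}{5} = \frac{-4 + I + V}{5} = - \frac{4}{5} + \frac{I}{5} + \frac{V}{5}$)
$a = 25$ ($a = 26 - 1 = 25$)
$- 2 \left(a + c{\left(\left(-1\right) 8,-2 \right)}\right) = - 2 \left(25 + \left(- \frac{4}{5} + \frac{\left(-1\right) 8}{5} + \frac{1}{5} \left(-2\right)\right)\right) = - 2 \left(25 - \frac{14}{5}\right) = \left(-2\right) \frac{111}{5} = - \frac{222}{5}$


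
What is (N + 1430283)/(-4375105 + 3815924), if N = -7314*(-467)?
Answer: -4845921/559181 ≈ -8.6661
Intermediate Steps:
N = 3415638
(N + 1430283)/(-4375105 + 3815924) = (3415638 + 1430283)/(-4375105 + 3815924) = 4845921/(-559181) = 4845921*(-1/559181) = -4845921/559181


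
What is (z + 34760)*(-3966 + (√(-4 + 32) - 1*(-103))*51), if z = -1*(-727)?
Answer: 45671769 + 3619674*√7 ≈ 5.5249e+7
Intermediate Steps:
z = 727
(z + 34760)*(-3966 + (√(-4 + 32) - 1*(-103))*51) = (727 + 34760)*(-3966 + (√(-4 + 32) - 1*(-103))*51) = 35487*(-3966 + (√28 + 103)*51) = 35487*(-3966 + (2*√7 + 103)*51) = 35487*(-3966 + (103 + 2*√7)*51) = 35487*(-3966 + (5253 + 102*√7)) = 35487*(1287 + 102*√7) = 45671769 + 3619674*√7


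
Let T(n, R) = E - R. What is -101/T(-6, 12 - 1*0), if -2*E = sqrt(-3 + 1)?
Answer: 2424/289 - 101*I*sqrt(2)/289 ≈ 8.3875 - 0.49424*I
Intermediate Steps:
E = -I*sqrt(2)/2 (E = -sqrt(-3 + 1)/2 = -I*sqrt(2)/2 ≈ -0.70711*I)
T(n, R) = -R - I*sqrt(2)/2 (T(n, R) = -I*sqrt(2)/2 - R = -R - I*sqrt(2)/2)
-101/T(-6, 12 - 1*0) = -101/(-(12 - 1*0) - I*sqrt(2)/2) = -101/(-(12 + 0) - I*sqrt(2)/2) = -101/(-1*12 - I*sqrt(2)/2) = -101/(-12 - I*sqrt(2)/2)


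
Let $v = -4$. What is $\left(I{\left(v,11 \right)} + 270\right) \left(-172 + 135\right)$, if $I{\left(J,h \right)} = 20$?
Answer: $-10730$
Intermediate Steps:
$\left(I{\left(v,11 \right)} + 270\right) \left(-172 + 135\right) = \left(20 + 270\right) \left(-172 + 135\right) = 290 \left(-37\right) = -10730$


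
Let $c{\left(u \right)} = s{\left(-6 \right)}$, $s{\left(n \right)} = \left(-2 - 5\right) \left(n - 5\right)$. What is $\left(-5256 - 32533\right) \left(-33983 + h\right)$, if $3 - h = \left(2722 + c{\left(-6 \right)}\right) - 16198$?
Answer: $777735409$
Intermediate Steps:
$s{\left(n \right)} = 35 - 7 n$ ($s{\left(n \right)} = - 7 \left(-5 + n\right) = 35 - 7 n$)
$c{\left(u \right)} = 77$ ($c{\left(u \right)} = 35 - -42 = 35 + 42 = 77$)
$h = 13402$ ($h = 3 - \left(\left(2722 + 77\right) - 16198\right) = 3 - \left(2799 - 16198\right) = 3 - -13399 = 3 + 13399 = 13402$)
$\left(-5256 - 32533\right) \left(-33983 + h\right) = \left(-5256 - 32533\right) \left(-33983 + 13402\right) = \left(-37789\right) \left(-20581\right) = 777735409$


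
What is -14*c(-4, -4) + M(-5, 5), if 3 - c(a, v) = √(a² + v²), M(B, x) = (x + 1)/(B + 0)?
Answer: -216/5 + 56*√2 ≈ 35.996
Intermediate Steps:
M(B, x) = (1 + x)/B
c(a, v) = 3 - √(a² + v²)
-14*c(-4, -4) + M(-5, 5) = -14*(3 - √((-4)² + (-4)²)) + (1 + 5)/(-5) = -14*(3 - √(16 + 16)) - ⅕*6 = -14*(3 - √32) - 6/5 = -14*(3 - 4*√2) - 6/5 = (-42 + 56*√2) - 6/5 = -216/5 + 56*√2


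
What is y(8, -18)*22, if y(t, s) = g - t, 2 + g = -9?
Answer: -418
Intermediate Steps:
g = -11 (g = -2 - 9 = -11)
y(t, s) = -11 - t
y(8, -18)*22 = (-11 - 1*8)*22 = (-11 - 8)*22 = -19*22 = -418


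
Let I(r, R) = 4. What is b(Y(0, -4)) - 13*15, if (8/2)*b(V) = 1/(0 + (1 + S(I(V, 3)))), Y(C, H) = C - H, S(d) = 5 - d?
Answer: -1559/8 ≈ -194.88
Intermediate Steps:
b(V) = ⅛ (b(V) = 1/(4*(0 + (1 + (5 - 1*4)))) = 1/(4*(0 + (1 + (5 - 4)))) = 1/(4*(0 + (1 + 1))) = 1/(4*(0 + 2)) = (¼)/2 = (¼)*(½) = ⅛)
b(Y(0, -4)) - 13*15 = ⅛ - 13*15 = ⅛ - 195 = -1559/8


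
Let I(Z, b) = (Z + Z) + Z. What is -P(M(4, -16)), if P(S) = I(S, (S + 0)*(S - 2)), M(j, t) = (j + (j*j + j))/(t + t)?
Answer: 9/4 ≈ 2.2500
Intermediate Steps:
I(Z, b) = 3*Z (I(Z, b) = 2*Z + Z = 3*Z)
M(j, t) = (j**2 + 2*j)/(2*t) (M(j, t) = (j + (j**2 + j))/((2*t)) = (j + (j + j**2))*(1/(2*t)) = (j**2 + 2*j)*(1/(2*t)) = (j**2 + 2*j)/(2*t))
P(S) = 3*S
-P(M(4, -16)) = -3*(1/2)*4*(2 + 4)/(-16) = -3*(1/2)*4*(-1/16)*6 = -3*(-3)/4 = -1*(-9/4) = 9/4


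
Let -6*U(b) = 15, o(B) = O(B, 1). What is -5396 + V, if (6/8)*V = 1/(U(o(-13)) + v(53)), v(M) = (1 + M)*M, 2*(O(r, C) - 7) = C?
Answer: -92579164/17157 ≈ -5396.0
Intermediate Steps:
O(r, C) = 7 + C/2
o(B) = 15/2 (o(B) = 7 + (½)*1 = 7 + ½ = 15/2)
U(b) = -5/2 (U(b) = -⅙*15 = -5/2)
v(M) = M*(1 + M)
V = 8/17157 (V = 4/(3*(-5/2 + 53*(1 + 53))) = 4/(3*(-5/2 + 53*54)) = 4/(3*(-5/2 + 2862)) = 4/(3*(5719/2)) = (4/3)*(2/5719) = 8/17157 ≈ 0.00046628)
-5396 + V = -5396 + 8/17157 = -92579164/17157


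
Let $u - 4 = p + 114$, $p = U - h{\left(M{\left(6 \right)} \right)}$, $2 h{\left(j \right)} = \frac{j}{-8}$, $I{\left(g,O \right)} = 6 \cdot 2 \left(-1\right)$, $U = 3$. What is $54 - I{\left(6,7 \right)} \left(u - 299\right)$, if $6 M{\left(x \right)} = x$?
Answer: $- \frac{8325}{4} \approx -2081.3$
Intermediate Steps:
$M{\left(x \right)} = \frac{x}{6}$
$I{\left(g,O \right)} = -12$ ($I{\left(g,O \right)} = 12 \left(-1\right) = -12$)
$h{\left(j \right)} = - \frac{j}{16}$ ($h{\left(j \right)} = \frac{j \frac{1}{-8}}{2} = \frac{j \left(- \frac{1}{8}\right)}{2} = \frac{\left(- \frac{1}{8}\right) j}{2} = - \frac{j}{16}$)
$p = \frac{49}{16}$ ($p = 3 - - \frac{\frac{1}{6} \cdot 6}{16} = 3 - \left(- \frac{1}{16}\right) 1 = 3 - - \frac{1}{16} = 3 + \frac{1}{16} = \frac{49}{16} \approx 3.0625$)
$u = \frac{1937}{16}$ ($u = 4 + \left(\frac{49}{16} + 114\right) = 4 + \frac{1873}{16} = \frac{1937}{16} \approx 121.06$)
$54 - I{\left(6,7 \right)} \left(u - 299\right) = 54 - - 12 \left(\frac{1937}{16} - 299\right) = 54 - \left(-12\right) \left(- \frac{2847}{16}\right) = 54 - \frac{8541}{4} = - \frac{8325}{4}$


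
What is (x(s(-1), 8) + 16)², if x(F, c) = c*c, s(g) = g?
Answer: 6400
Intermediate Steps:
x(F, c) = c²
(x(s(-1), 8) + 16)² = (8² + 16)² = (64 + 16)² = 80² = 6400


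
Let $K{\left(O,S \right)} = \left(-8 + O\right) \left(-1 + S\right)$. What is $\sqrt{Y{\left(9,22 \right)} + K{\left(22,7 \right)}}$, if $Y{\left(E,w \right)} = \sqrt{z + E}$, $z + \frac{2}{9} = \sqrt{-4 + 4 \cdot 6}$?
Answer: $\frac{\sqrt{756 + 3 \sqrt{79 + 18 \sqrt{5}}}}{3} \approx 9.3616$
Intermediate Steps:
$z = - \frac{2}{9} + 2 \sqrt{5}$ ($z = - \frac{2}{9} + \sqrt{-4 + 4 \cdot 6} = - \frac{2}{9} + \sqrt{-4 + 24} = - \frac{2}{9} + \sqrt{20} = - \frac{2}{9} + 2 \sqrt{5} \approx 4.2499$)
$K{\left(O,S \right)} = \left(-1 + S\right) \left(-8 + O\right)$
$Y{\left(E,w \right)} = \sqrt{- \frac{2}{9} + E + 2 \sqrt{5}}$ ($Y{\left(E,w \right)} = \sqrt{\left(- \frac{2}{9} + 2 \sqrt{5}\right) + E} = \sqrt{- \frac{2}{9} + E + 2 \sqrt{5}}$)
$\sqrt{Y{\left(9,22 \right)} + K{\left(22,7 \right)}} = \sqrt{\frac{\sqrt{-2 + 9 \cdot 9 + 18 \sqrt{5}}}{3} + \left(8 - 22 - 56 + 22 \cdot 7\right)} = \sqrt{\frac{\sqrt{-2 + 81 + 18 \sqrt{5}}}{3} + \left(8 - 22 - 56 + 154\right)} = \sqrt{\frac{\sqrt{79 + 18 \sqrt{5}}}{3} + 84} = \sqrt{84 + \frac{\sqrt{79 + 18 \sqrt{5}}}{3}}$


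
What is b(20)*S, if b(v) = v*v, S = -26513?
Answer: -10605200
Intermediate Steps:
b(v) = v**2
b(20)*S = 20**2*(-26513) = 400*(-26513) = -10605200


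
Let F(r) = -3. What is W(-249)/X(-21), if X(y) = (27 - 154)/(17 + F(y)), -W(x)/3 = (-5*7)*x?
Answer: 366030/127 ≈ 2882.1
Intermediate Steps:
W(x) = 105*x (W(x) = -3*(-5*7)*x = -(-105)*x = 105*x)
X(y) = -127/14 (X(y) = (27 - 154)/(17 - 3) = -127/14)
W(-249)/X(-21) = (105*(-249))/(-127/14) = -26145*(-14/127) = 366030/127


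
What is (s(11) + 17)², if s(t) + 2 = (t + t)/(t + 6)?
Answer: 76729/289 ≈ 265.50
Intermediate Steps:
s(t) = -2 + 2*t/(6 + t) (s(t) = -2 + (t + t)/(t + 6) = -2 + (2*t)/(6 + t) = -2 + 2*t/(6 + t))
(s(11) + 17)² = (-12/(6 + 11) + 17)² = (-12/17 + 17)² = (277/17)² = 76729/289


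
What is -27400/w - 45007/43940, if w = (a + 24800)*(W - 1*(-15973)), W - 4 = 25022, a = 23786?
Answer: -44827065713949/43763743785580 ≈ -1.0243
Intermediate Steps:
W = 25026 (W = 4 + 25022 = 25026)
w = 1991977414 (w = (23786 + 24800)*(25026 - 1*(-15973)) = 48586*(25026 + 15973) = 48586*40999 = 1991977414)
-27400/w - 45007/43940 = -27400/1991977414 - 45007/43940 = -27400*1/1991977414 - 45007*1/43940 = -13700/995988707 - 45007/43940 = -44827065713949/43763743785580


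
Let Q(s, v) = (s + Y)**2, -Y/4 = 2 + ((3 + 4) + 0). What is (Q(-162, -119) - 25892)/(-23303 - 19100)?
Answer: -13312/42403 ≈ -0.31394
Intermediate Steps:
Y = -36 (Y = -4*(2 + ((3 + 4) + 0)) = -4*(2 + (7 + 0)) = -4*(2 + 7) = -4*9 = -36)
Q(s, v) = (-36 + s)**2 (Q(s, v) = (s - 36)**2 = (-36 + s)**2)
(Q(-162, -119) - 25892)/(-23303 - 19100) = ((-36 - 162)**2 - 25892)/(-23303 - 19100) = ((-198)**2 - 25892)/(-42403) = (39204 - 25892)*(-1/42403) = 13312*(-1/42403) = -13312/42403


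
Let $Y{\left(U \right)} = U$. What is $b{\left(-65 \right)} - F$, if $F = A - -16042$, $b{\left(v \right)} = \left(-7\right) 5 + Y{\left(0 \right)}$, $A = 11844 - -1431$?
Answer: $-29352$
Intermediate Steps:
$A = 13275$ ($A = 11844 + 1431 = 13275$)
$b{\left(v \right)} = -35$ ($b{\left(v \right)} = \left(-7\right) 5 + 0 = -35 + 0 = -35$)
$F = 29317$ ($F = 13275 - -16042 = 13275 + 16042 = 29317$)
$b{\left(-65 \right)} - F = -35 - 29317 = -29352$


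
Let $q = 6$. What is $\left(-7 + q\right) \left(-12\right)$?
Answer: $12$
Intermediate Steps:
$\left(-7 + q\right) \left(-12\right) = \left(-7 + 6\right) \left(-12\right) = \left(-1\right) \left(-12\right) = 12$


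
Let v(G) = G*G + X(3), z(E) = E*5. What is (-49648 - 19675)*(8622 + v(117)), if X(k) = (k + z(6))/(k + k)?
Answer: -3094093459/2 ≈ -1.5470e+9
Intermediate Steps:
z(E) = 5*E
X(k) = (30 + k)/(2*k) (X(k) = (k + 5*6)/(k + k) = (k + 30)/((2*k)) = (30 + k)*(1/(2*k)) = (30 + k)/(2*k))
v(G) = 11/2 + G² (v(G) = G*G + (½)*(30 + 3)/3 = G² + (½)*(⅓)*33 = G² + 11/2 = 11/2 + G²)
(-49648 - 19675)*(8622 + v(117)) = (-49648 - 19675)*(8622 + (11/2 + 117²)) = -69323*(8622 + (11/2 + 13689)) = -69323*(8622 + 27389/2) = -69323*44633/2 = -3094093459/2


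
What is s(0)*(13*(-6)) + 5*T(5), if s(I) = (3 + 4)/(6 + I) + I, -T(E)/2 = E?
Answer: -141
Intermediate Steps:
T(E) = -2*E
s(I) = I + 7/(6 + I) (s(I) = 7/(6 + I) + I = I + 7/(6 + I))
s(0)*(13*(-6)) + 5*T(5) = ((7 + 0**2 + 6*0)/(6 + 0))*(13*(-6)) + 5*(-2*5) = ((7 + 0 + 0)/6)*(-78) + 5*(-10) = ((1/6)*7)*(-78) - 50 = (7/6)*(-78) - 50 = -91 - 50 = -141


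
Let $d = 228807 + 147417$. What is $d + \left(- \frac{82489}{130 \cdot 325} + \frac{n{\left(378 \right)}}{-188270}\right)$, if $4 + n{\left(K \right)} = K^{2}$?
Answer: $\frac{299261744039597}{795440750} \approx 3.7622 \cdot 10^{5}$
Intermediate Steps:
$n{\left(K \right)} = -4 + K^{2}$
$d = 376224$
$d + \left(- \frac{82489}{130 \cdot 325} + \frac{n{\left(378 \right)}}{-188270}\right) = 376224 - \left(\frac{82489}{42250} - \frac{-4 + 378^{2}}{-188270}\right) = 376224 - \left(\frac{82489}{42250} - \left(-4 + 142884\right) \left(- \frac{1}{188270}\right)\right) = 376224 + \left(\left(-82489\right) \frac{1}{42250} + 142880 \left(- \frac{1}{188270}\right)\right) = 376224 - \frac{2156688403}{795440750} = \frac{299261744039597}{795440750}$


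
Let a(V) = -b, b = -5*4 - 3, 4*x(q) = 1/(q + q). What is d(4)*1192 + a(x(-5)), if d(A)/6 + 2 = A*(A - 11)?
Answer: -214537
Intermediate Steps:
x(q) = 1/(8*q) (x(q) = 1/(4*(q + q)) = 1/(4*((2*q))) = (1/(2*q))/4 = 1/(8*q))
b = -23 (b = -20 - 3 = -23)
a(V) = 23 (a(V) = -1*(-23) = 23)
d(A) = -12 + 6*A*(-11 + A) (d(A) = -12 + 6*(A*(A - 11)) = -12 + 6*(A*(-11 + A)) = -12 + 6*A*(-11 + A))
d(4)*1192 + a(x(-5)) = (-12 - 66*4 + 6*4**2)*1192 + 23 = (-12 - 264 + 6*16)*1192 + 23 = (-12 - 264 + 96)*1192 + 23 = -180*1192 + 23 = -214560 + 23 = -214537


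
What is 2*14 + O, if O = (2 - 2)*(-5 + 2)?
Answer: 28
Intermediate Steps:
O = 0 (O = 0*(-3) = 0)
2*14 + O = 2*14 + 0 = 28 + 0 = 28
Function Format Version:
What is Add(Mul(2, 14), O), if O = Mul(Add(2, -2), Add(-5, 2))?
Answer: 28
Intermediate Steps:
O = 0 (O = Mul(0, -3) = 0)
Add(Mul(2, 14), O) = Add(Mul(2, 14), 0) = Add(28, 0) = 28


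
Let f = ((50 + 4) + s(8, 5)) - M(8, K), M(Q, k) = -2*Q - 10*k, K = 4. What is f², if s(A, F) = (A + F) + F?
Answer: 16384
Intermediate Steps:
s(A, F) = A + 2*F
M(Q, k) = -10*k - 2*Q
f = 128 (f = ((50 + 4) + (8 + 2*5)) - (-10*4 - 2*8) = (54 + (8 + 10)) - (-40 - 16) = (54 + 18) - 1*(-56) = 72 + 56 = 128)
f² = 128² = 16384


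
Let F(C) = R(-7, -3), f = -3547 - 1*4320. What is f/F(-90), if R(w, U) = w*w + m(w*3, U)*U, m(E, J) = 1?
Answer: -7867/46 ≈ -171.02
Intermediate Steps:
f = -7867 (f = -3547 - 4320 = -7867)
R(w, U) = U + w² (R(w, U) = w*w + 1*U = w² + U = U + w²)
F(C) = 46 (F(C) = -3 + (-7)² = -3 + 49 = 46)
f/F(-90) = -7867/46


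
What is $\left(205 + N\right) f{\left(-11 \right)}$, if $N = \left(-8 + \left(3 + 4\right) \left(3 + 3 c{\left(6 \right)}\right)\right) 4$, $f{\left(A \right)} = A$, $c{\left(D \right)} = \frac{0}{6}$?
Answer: $-2827$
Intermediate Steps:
$c{\left(D \right)} = 0$ ($c{\left(D \right)} = 0 \cdot \frac{1}{6} = 0$)
$N = 52$ ($N = \left(-8 + \left(3 + 4\right) \left(3 + 3 \cdot 0\right)\right) 4 = \left(-8 + 7 \left(3 + 0\right)\right) 4 = \left(-8 + 7 \cdot 3\right) 4 = \left(-8 + 21\right) 4 = 13 \cdot 4 = 52$)
$\left(205 + N\right) f{\left(-11 \right)} = \left(205 + 52\right) \left(-11\right) = 257 \left(-11\right) = -2827$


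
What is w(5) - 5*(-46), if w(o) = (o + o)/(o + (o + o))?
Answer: 692/3 ≈ 230.67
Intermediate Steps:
w(o) = 2/3 (w(o) = (2*o)/(o + 2*o) = (2*o)/((3*o)) = (2*o)*(1/(3*o)) = 2/3)
w(5) - 5*(-46) = 2/3 - 5*(-46) = 2/3 + 230 = 692/3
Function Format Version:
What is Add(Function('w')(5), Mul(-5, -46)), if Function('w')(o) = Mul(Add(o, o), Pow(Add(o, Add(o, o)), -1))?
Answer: Rational(692, 3) ≈ 230.67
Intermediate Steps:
Function('w')(o) = Rational(2, 3) (Function('w')(o) = Mul(Mul(2, o), Pow(Add(o, Mul(2, o)), -1)) = Mul(Mul(2, o), Pow(Mul(3, o), -1)) = Mul(Mul(2, o), Mul(Rational(1, 3), Pow(o, -1))) = Rational(2, 3))
Add(Function('w')(5), Mul(-5, -46)) = Add(Rational(2, 3), Mul(-5, -46)) = Add(Rational(2, 3), 230) = Rational(692, 3)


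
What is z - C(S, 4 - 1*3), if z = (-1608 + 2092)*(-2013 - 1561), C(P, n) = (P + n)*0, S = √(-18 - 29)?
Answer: -1729816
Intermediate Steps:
S = I*√47 (S = √(-47) = I*√47 ≈ 6.8557*I)
C(P, n) = 0
z = -1729816 (z = 484*(-3574) = -1729816)
z - C(S, 4 - 1*3) = -1729816 - 1*0 = -1729816 + 0 = -1729816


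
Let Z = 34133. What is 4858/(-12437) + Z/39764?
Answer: 231338609/494544868 ≈ 0.46778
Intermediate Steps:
4858/(-12437) + Z/39764 = 4858/(-12437) + 34133/39764 = 4858*(-1/12437) + 34133*(1/39764) = -4858/12437 + 34133/39764 = 231338609/494544868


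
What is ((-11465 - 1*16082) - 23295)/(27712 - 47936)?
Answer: 25421/10112 ≈ 2.5139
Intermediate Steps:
((-11465 - 1*16082) - 23295)/(27712 - 47936) = ((-11465 - 16082) - 23295)/(-20224) = (-27547 - 23295)*(-1/20224) = -50842*(-1/20224) = 25421/10112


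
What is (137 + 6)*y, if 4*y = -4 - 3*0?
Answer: -143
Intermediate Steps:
y = -1 (y = (-4 - 3*0)/4 = (-4 + 0)/4 = (¼)*(-4) = -1)
(137 + 6)*y = (137 + 6)*(-1) = 143*(-1) = -143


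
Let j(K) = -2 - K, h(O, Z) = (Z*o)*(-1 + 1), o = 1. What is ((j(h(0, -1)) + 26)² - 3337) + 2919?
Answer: 158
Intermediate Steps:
h(O, Z) = 0 (h(O, Z) = (Z*1)*(-1 + 1) = Z*0 = 0)
((j(h(0, -1)) + 26)² - 3337) + 2919 = (((-2 - 1*0) + 26)² - 3337) + 2919 = (((-2 + 0) + 26)² - 3337) + 2919 = ((-2 + 26)² - 3337) + 2919 = (24² - 3337) + 2919 = (576 - 3337) + 2919 = -2761 + 2919 = 158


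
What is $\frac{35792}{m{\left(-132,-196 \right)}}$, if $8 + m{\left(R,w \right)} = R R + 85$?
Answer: $\frac{35792}{17501} \approx 2.0451$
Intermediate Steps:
$m{\left(R,w \right)} = 77 + R^{2}$ ($m{\left(R,w \right)} = -8 + \left(R R + 85\right) = -8 + \left(R^{2} + 85\right) = -8 + \left(85 + R^{2}\right) = 77 + R^{2}$)
$\frac{35792}{m{\left(-132,-196 \right)}} = \frac{35792}{77 + \left(-132\right)^{2}} = \frac{35792}{77 + 17424} = \frac{35792}{17501}$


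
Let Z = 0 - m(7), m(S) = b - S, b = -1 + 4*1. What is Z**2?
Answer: 16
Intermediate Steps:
b = 3 (b = -1 + 4 = 3)
m(S) = 3 - S
Z = 4 (Z = 0 - (3 - 1*7) = 0 - (3 - 7) = 0 - 1*(-4) = 0 + 4 = 4)
Z**2 = 4**2 = 16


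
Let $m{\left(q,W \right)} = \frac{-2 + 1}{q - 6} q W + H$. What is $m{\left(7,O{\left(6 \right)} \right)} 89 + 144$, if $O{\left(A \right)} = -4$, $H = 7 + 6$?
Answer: $3793$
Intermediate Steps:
$H = 13$
$m{\left(q,W \right)} = 13 - \frac{W q}{-6 + q}$ ($m{\left(q,W \right)} = \frac{-2 + 1}{q - 6} q W + 13 = - \frac{1}{-6 + q} q W + 13 = - \frac{q}{-6 + q} W + 13 = - \frac{W q}{-6 + q} + 13 = 13 - \frac{W q}{-6 + q}$)
$m{\left(7,O{\left(6 \right)} \right)} 89 + 144 = \frac{-78 + 13 \cdot 7 - \left(-4\right) 7}{-6 + 7} \cdot 89 + 144 = \frac{-78 + 91 + 28}{1} \cdot 89 + 144 = 1 \cdot 41 \cdot 89 + 144 = 41 \cdot 89 + 144 = 3649 + 144 = 3793$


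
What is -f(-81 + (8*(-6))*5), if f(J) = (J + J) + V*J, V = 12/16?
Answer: 3531/4 ≈ 882.75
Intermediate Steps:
V = 3/4 (V = 12*(1/16) = 3/4 ≈ 0.75000)
f(J) = 11*J/4 (f(J) = (J + J) + 3*J/4 = 2*J + 3*J/4 = 11*J/4)
-f(-81 + (8*(-6))*5) = -11*(-81 + (8*(-6))*5)/4 = -11*(-81 - 48*5)/4 = -11*(-81 - 240)/4 = -11*(-321)/4 = -1*(-3531/4) = 3531/4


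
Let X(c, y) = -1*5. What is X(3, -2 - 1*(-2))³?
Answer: -125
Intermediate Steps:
X(c, y) = -5
X(3, -2 - 1*(-2))³ = (-5)³ = -125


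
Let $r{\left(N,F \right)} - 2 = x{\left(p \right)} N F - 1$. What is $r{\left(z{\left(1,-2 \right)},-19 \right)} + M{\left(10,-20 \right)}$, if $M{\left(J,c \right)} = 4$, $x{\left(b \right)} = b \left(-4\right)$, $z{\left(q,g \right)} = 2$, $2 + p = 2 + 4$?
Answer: $613$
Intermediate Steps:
$p = 4$ ($p = -2 + \left(2 + 4\right) = -2 + 6 = 4$)
$x{\left(b \right)} = - 4 b$
$r{\left(N,F \right)} = 1 - 16 F N$ ($r{\left(N,F \right)} = 2 + \left(\left(-4\right) 4 N F - 1\right) = 2 + \left(- 16 N F - 1\right) = 2 - \left(1 + 16 F N\right) = 1 - 16 F N$)
$r{\left(z{\left(1,-2 \right)},-19 \right)} + M{\left(10,-20 \right)} = \left(1 - \left(-304\right) 2\right) + 4 = \left(1 + 608\right) + 4 = 609 + 4 = 613$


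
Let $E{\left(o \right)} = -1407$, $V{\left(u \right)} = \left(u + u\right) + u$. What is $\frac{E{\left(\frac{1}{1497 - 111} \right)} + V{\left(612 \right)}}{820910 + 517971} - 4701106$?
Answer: $- \frac{6294221501957}{1338881} \approx -4.7011 \cdot 10^{6}$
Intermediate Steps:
$V{\left(u \right)} = 3 u$ ($V{\left(u \right)} = 2 u + u = 3 u$)
$\frac{E{\left(\frac{1}{1497 - 111} \right)} + V{\left(612 \right)}}{820910 + 517971} - 4701106 = \frac{-1407 + 3 \cdot 612}{820910 + 517971} - 4701106 = \frac{-1407 + 1836}{1338881} - 4701106 = 429 \cdot \frac{1}{1338881} - 4701106 = \frac{429}{1338881} - 4701106 = - \frac{6294221501957}{1338881}$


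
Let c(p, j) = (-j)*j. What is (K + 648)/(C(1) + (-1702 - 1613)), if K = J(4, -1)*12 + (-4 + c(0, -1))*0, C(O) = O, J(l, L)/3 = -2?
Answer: -288/1657 ≈ -0.17381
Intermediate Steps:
J(l, L) = -6 (J(l, L) = 3*(-2) = -6)
c(p, j) = -j²
K = -72 (K = -6*12 + (-4 - 1*(-1)²)*0 = -72 + (-4 - 1*1)*0 = -72 + (-4 - 1)*0 = -72 - 5*0 = -72 + 0 = -72)
(K + 648)/(C(1) + (-1702 - 1613)) = (-72 + 648)/(1 + (-1702 - 1613)) = 576/(1 - 3315) = 576/(-3314) = 576*(-1/3314) = -288/1657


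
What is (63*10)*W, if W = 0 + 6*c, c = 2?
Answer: 7560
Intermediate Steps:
W = 12 (W = 0 + 6*2 = 0 + 12 = 12)
(63*10)*W = (63*10)*12 = 630*12 = 7560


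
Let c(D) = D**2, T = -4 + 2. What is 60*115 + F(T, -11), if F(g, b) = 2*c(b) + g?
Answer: 7140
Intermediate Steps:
T = -2
F(g, b) = g + 2*b**2 (F(g, b) = 2*b**2 + g = g + 2*b**2)
60*115 + F(T, -11) = 60*115 + (-2 + 2*(-11)**2) = 6900 + (-2 + 2*121) = 6900 + (-2 + 242) = 6900 + 240 = 7140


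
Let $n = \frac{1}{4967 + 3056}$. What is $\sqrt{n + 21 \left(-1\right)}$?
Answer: $\frac{i \sqrt{1351731086}}{8023} \approx 4.5826 i$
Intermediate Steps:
$n = \frac{1}{8023} \approx 0.00012464$
$\sqrt{n + 21 \left(-1\right)} = \sqrt{\frac{1}{8023} + 21 \left(-1\right)} = \sqrt{\frac{1}{8023} - 21} = \sqrt{- \frac{168482}{8023}} = \frac{i \sqrt{1351731086}}{8023}$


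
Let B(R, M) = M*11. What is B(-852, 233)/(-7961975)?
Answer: -2563/7961975 ≈ -0.00032191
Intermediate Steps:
B(R, M) = 11*M
B(-852, 233)/(-7961975) = (11*233)/(-7961975) = 2563*(-1/7961975) = -2563/7961975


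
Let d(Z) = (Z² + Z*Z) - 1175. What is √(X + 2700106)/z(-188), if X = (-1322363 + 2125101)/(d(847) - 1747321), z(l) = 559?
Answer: √30067188173115/1865383 ≈ 2.9395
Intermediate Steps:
d(Z) = -1175 + 2*Z² (d(Z) = (Z² + Z²) - 1175 = 2*Z² - 1175 = -1175 + 2*Z²)
X = -401369/156839 (X = (-1322363 + 2125101)/((-1175 + 2*847²) - 1747321) = 802738/((-1175 + 2*717409) - 1747321) = 802738/((-1175 + 1434818) - 1747321) = 802738/(1433643 - 1747321) = 802738/(-313678) = 802738*(-1/313678) = -401369/156839 ≈ -2.5591)
√(X + 2700106)/z(-188) = √(-401369/156839 + 2700106)/559 = √(423481523565/156839)*(1/559) = (√30067188173115/3337)*(1/559) = √30067188173115/1865383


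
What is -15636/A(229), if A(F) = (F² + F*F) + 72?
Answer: -7818/52477 ≈ -0.14898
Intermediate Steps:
A(F) = 72 + 2*F² (A(F) = (F² + F²) + 72 = 2*F² + 72 = 72 + 2*F²)
-15636/A(229) = -15636/(72 + 2*229²) = -15636/(72 + 2*52441) = -15636/(72 + 104882) = -15636/104954 = -15636*1/104954 = -7818/52477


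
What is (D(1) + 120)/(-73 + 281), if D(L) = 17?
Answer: 137/208 ≈ 0.65865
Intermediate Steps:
(D(1) + 120)/(-73 + 281) = (17 + 120)/(-73 + 281) = 137/208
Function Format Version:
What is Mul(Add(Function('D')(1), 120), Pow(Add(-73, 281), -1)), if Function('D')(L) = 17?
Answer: Rational(137, 208) ≈ 0.65865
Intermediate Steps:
Mul(Add(Function('D')(1), 120), Pow(Add(-73, 281), -1)) = Mul(Add(17, 120), Pow(Add(-73, 281), -1)) = Mul(137, Pow(208, -1)) = Mul(137, Rational(1, 208)) = Rational(137, 208)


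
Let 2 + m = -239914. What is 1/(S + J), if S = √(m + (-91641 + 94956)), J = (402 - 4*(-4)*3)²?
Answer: 2500/506252921 - I*√2921/4556276289 ≈ 4.9382e-6 - 1.1862e-8*I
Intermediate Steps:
m = -239916 (m = -2 - 239914 = -239916)
J = 202500 (J = (402 + 16*3)² = (402 + 48)² = 450² = 202500)
S = 9*I*√2921 (S = √(-239916 + (-91641 + 94956)) = √(-239916 + 3315) = √(-236601) = 9*I*√2921 ≈ 486.42*I)
1/(S + J) = 1/(9*I*√2921 + 202500) = 1/(202500 + 9*I*√2921)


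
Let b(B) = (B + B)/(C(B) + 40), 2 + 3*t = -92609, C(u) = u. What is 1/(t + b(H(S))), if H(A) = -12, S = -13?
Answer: -21/648295 ≈ -3.2393e-5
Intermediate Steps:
t = -92611/3 (t = -⅔ + (⅓)*(-92609) = -⅔ - 92609/3 = -92611/3 ≈ -30870.)
b(B) = 2*B/(40 + B) (b(B) = (B + B)/(B + 40) = (2*B)/(40 + B) = 2*B/(40 + B))
1/(t + b(H(S))) = 1/(-92611/3 + 2*(-12)/(40 - 12)) = 1/(-92611/3 + 2*(-12)/28) = 1/(-92611/3 + 2*(-12)*(1/28)) = 1/(-92611/3 - 6/7) = 1/(-648295/21) = -21/648295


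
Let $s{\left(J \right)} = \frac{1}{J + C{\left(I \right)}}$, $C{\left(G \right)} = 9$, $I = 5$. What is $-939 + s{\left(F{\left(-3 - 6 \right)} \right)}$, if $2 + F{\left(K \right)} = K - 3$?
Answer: $- \frac{4696}{5} \approx -939.2$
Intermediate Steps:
$F{\left(K \right)} = -5 + K$ ($F{\left(K \right)} = -2 + \left(K - 3\right) = -2 + \left(-3 + K\right) = -5 + K$)
$s{\left(J \right)} = \frac{1}{9 + J}$ ($s{\left(J \right)} = \frac{1}{J + 9} = \frac{1}{9 + J}$)
$-939 + s{\left(F{\left(-3 - 6 \right)} \right)} = -939 + \frac{1}{9 - 14} = -939 + \frac{1}{-5} = -939 - \frac{1}{5} = - \frac{4696}{5}$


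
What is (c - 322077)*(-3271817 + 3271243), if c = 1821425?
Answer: -860625752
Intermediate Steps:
(c - 322077)*(-3271817 + 3271243) = (1821425 - 322077)*(-3271817 + 3271243) = 1499348*(-574) = -860625752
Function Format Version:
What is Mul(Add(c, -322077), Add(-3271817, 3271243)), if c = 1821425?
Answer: -860625752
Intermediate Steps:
Mul(Add(c, -322077), Add(-3271817, 3271243)) = Mul(Add(1821425, -322077), Add(-3271817, 3271243)) = Mul(1499348, -574) = -860625752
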